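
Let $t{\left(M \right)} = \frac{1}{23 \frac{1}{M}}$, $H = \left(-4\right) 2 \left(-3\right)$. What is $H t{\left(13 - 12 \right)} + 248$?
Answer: $\frac{5728}{23} \approx 249.04$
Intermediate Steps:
$H = 24$ ($H = \left(-8\right) \left(-3\right) = 24$)
$t{\left(M \right)} = \frac{M}{23}$
$H t{\left(13 - 12 \right)} + 248 = 24 \frac{13 - 12}{23} + 248 = 24 \cdot \frac{1}{23} \cdot 1 + 248 = 24 \cdot \frac{1}{23} + 248 = \frac{24}{23} + 248 = \frac{5728}{23}$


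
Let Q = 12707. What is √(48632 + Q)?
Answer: √61339 ≈ 247.67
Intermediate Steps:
√(48632 + Q) = √(48632 + 12707) = √61339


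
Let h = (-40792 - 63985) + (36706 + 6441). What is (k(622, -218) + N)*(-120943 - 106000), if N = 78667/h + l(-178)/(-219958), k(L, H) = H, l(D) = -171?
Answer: 168647210512753092/3389002885 ≈ 4.9763e+7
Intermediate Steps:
h = -61630 (h = -104777 + 43147 = -61630)
N = -4323224314/3389002885 (N = 78667/(-61630) - 171/(-219958) = 78667*(-1/61630) - 171*(-1/219958) = -78667/61630 + 171/219958 = -4323224314/3389002885 ≈ -1.2757)
(k(622, -218) + N)*(-120943 - 106000) = (-218 - 4323224314/3389002885)*(-120943 - 106000) = -743125853244/3389002885*(-226943) = 168647210512753092/3389002885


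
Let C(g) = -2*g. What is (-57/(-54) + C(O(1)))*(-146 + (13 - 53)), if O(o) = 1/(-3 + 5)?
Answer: -31/3 ≈ -10.333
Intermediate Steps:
O(o) = ½ (O(o) = 1/2 = ½)
(-57/(-54) + C(O(1)))*(-146 + (13 - 53)) = (-57/(-54) - 2*½)*(-146 + (13 - 53)) = (-57*(-1/54) - 1)*(-146 - 40) = (19/18 - 1)*(-186) = (1/18)*(-186) = -31/3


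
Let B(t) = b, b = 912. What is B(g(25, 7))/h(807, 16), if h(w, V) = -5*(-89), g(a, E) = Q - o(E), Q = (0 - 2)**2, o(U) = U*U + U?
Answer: 912/445 ≈ 2.0494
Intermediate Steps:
o(U) = U + U**2 (o(U) = U**2 + U = U + U**2)
Q = 4 (Q = (-2)**2 = 4)
g(a, E) = 4 - E*(1 + E)
h(w, V) = 445
B(t) = 912
B(g(25, 7))/h(807, 16) = 912/445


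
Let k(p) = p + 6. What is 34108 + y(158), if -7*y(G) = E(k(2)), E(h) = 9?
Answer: 238747/7 ≈ 34107.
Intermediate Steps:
k(p) = 6 + p
y(G) = -9/7 (y(G) = -⅐*9 = -9/7)
34108 + y(158) = 34108 - 9/7 = 238747/7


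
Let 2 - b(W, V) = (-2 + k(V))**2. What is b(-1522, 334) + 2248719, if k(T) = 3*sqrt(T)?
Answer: 2245711 + 12*sqrt(334) ≈ 2.2459e+6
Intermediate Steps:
b(W, V) = 2 - (-2 + 3*sqrt(V))**2
b(-1522, 334) + 2248719 = (2 - (-2 + 3*sqrt(334))**2) + 2248719 = 2248721 - (-2 + 3*sqrt(334))**2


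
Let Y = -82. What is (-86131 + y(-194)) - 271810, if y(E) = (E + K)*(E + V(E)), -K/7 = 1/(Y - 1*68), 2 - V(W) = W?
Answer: -26874668/75 ≈ -3.5833e+5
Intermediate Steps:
V(W) = 2 - W
K = 7/150 (K = -7/(-82 - 1*68) = -7/(-82 - 68) = -7/(-150) = -7*(-1/150) = 7/150 ≈ 0.046667)
y(E) = 7/75 + 2*E (y(E) = (E + 7/150)*(E + (2 - E)) = (7/150 + E)*2 = 7/75 + 2*E)
(-86131 + y(-194)) - 271810 = (-86131 + (7/75 + 2*(-194))) - 271810 = (-86131 + (7/75 - 388)) - 271810 = (-86131 - 29093/75) - 271810 = -6488918/75 - 271810 = -26874668/75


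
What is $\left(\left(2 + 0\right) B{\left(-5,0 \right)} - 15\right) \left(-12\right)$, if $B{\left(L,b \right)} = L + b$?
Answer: $300$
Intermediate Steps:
$\left(\left(2 + 0\right) B{\left(-5,0 \right)} - 15\right) \left(-12\right) = \left(\left(2 + 0\right) \left(-5 + 0\right) - 15\right) \left(-12\right) = \left(2 \left(-5\right) - 15\right) \left(-12\right) = \left(-10 - 15\right) \left(-12\right) = \left(-25\right) \left(-12\right) = 300$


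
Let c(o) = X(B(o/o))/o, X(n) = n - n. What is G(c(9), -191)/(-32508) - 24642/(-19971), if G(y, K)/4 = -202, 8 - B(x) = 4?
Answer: 3242852/2576259 ≈ 1.2587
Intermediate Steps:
B(x) = 4 (B(x) = 8 - 1*4 = 8 - 4 = 4)
X(n) = 0
c(o) = 0 (c(o) = 0/o = 0)
G(y, K) = -808 (G(y, K) = 4*(-202) = -808)
G(c(9), -191)/(-32508) - 24642/(-19971) = -808/(-32508) - 24642/(-19971) = -808*(-1/32508) - 24642*(-1/19971) = 202/8127 + 2738/2219 = 3242852/2576259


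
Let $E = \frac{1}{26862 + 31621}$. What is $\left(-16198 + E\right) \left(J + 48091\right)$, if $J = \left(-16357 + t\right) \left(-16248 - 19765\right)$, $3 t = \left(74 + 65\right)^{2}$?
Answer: $- \frac{338356505694732853}{58483} \approx -5.7856 \cdot 10^{12}$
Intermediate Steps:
$E = \frac{1}{58483} \approx 1.7099 \cdot 10^{-5}$
$t = \frac{19321}{3}$ ($t = \frac{\left(74 + 65\right)^{2}}{3} = \frac{139^{2}}{3} = \frac{1}{3} \cdot 19321 = \frac{19321}{3} \approx 6440.3$)
$J = \frac{1071386750}{3}$ ($J = \left(-16357 + \frac{19321}{3}\right) \left(-16248 - 19765\right) = \left(- \frac{29750}{3}\right) \left(-36013\right) = \frac{1071386750}{3} \approx 3.5713 \cdot 10^{8}$)
$\left(-16198 + E\right) \left(J + 48091\right) = \left(-16198 + \frac{1}{58483}\right) \left(\frac{1071386750}{3} + 48091\right) = \left(- \frac{947307633}{58483}\right) \frac{1071531023}{3} = - \frac{338356505694732853}{58483}$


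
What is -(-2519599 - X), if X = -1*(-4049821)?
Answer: 6569420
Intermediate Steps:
X = 4049821
-(-2519599 - X) = -(-2519599 - 1*4049821) = -(-2519599 - 4049821) = -1*(-6569420) = 6569420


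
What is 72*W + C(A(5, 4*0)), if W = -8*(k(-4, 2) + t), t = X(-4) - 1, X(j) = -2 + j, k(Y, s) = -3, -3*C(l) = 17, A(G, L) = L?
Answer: 17263/3 ≈ 5754.3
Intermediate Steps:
C(l) = -17/3 (C(l) = -1/3*17 = -17/3)
t = -7 (t = (-2 - 4) - 1 = -6 - 1 = -7)
W = 80 (W = -8*(-3 - 7) = -8*(-10) = 80)
72*W + C(A(5, 4*0)) = 72*80 - 17/3 = 5760 - 17/3 = 17263/3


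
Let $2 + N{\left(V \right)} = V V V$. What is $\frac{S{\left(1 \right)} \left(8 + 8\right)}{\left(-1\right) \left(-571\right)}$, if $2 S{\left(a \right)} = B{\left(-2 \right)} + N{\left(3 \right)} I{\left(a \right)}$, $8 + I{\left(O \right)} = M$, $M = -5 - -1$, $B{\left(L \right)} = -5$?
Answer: $- \frac{2440}{571} \approx -4.2732$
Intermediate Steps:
$N{\left(V \right)} = -2 + V^{3}$ ($N{\left(V \right)} = -2 + V V V = -2 + V V^{2} = -2 + V^{3}$)
$M = -4$ ($M = -5 + 1 = -4$)
$I{\left(O \right)} = -12$ ($I{\left(O \right)} = -8 - 4 = -12$)
$S{\left(a \right)} = - \frac{305}{2}$ ($S{\left(a \right)} = \frac{-5 + \left(-2 + 3^{3}\right) \left(-12\right)}{2} = \frac{-5 + \left(-2 + 27\right) \left(-12\right)}{2} = \frac{-5 + 25 \left(-12\right)}{2} = \frac{-5 - 300}{2} = \frac{1}{2} \left(-305\right) = - \frac{305}{2}$)
$\frac{S{\left(1 \right)} \left(8 + 8\right)}{\left(-1\right) \left(-571\right)} = \frac{\left(- \frac{305}{2}\right) \left(8 + 8\right)}{\left(-1\right) \left(-571\right)} = \frac{\left(- \frac{305}{2}\right) 16}{571} = \left(-2440\right) \frac{1}{571} = - \frac{2440}{571}$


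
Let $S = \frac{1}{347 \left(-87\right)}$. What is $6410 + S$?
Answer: $\frac{193511489}{30189} \approx 6410.0$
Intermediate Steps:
$S = - \frac{1}{30189}$ ($S = \frac{1}{-30189} = - \frac{1}{30189} \approx -3.3125 \cdot 10^{-5}$)
$6410 + S = 6410 - \frac{1}{30189} = \frac{193511489}{30189}$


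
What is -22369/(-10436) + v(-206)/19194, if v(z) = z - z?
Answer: 22369/10436 ≈ 2.1434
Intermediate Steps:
v(z) = 0
-22369/(-10436) + v(-206)/19194 = -22369/(-10436) + 0/19194 = -22369*(-1/10436) + 0*(1/19194) = 22369/10436 + 0 = 22369/10436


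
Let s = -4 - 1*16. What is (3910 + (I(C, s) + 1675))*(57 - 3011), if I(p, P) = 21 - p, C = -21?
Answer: -16622158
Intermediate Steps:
s = -20 (s = -4 - 16 = -20)
(3910 + (I(C, s) + 1675))*(57 - 3011) = (3910 + ((21 - 1*(-21)) + 1675))*(57 - 3011) = (3910 + ((21 + 21) + 1675))*(-2954) = (3910 + (42 + 1675))*(-2954) = (3910 + 1717)*(-2954) = 5627*(-2954) = -16622158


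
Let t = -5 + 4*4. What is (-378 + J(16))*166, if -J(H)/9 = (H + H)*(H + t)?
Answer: -1353564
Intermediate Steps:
t = 11 (t = -5 + 16 = 11)
J(H) = -18*H*(11 + H) (J(H) = -9*(H + H)*(H + 11) = -9*2*H*(11 + H) = -18*H*(11 + H))
(-378 + J(16))*166 = (-378 - 18*16*(11 + 16))*166 = (-378 - 18*16*27)*166 = (-378 - 7776)*166 = -8154*166 = -1353564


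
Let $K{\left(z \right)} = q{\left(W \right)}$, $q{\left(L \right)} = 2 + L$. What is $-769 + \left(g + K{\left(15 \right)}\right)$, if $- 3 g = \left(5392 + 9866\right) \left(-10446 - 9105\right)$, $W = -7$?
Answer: $99435612$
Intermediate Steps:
$K{\left(z \right)} = -5$ ($K{\left(z \right)} = 2 - 7 = -5$)
$g = 99436386$ ($g = - \frac{\left(5392 + 9866\right) \left(-10446 - 9105\right)}{3} = - \frac{15258 \left(-19551\right)}{3} = \left(- \frac{1}{3}\right) \left(-298309158\right) = 99436386$)
$-769 + \left(g + K{\left(15 \right)}\right) = -769 + \left(99436386 - 5\right) = -769 + 99436381 = 99435612$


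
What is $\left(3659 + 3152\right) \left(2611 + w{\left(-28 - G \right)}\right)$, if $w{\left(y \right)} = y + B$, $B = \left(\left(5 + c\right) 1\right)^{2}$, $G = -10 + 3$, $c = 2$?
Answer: $17974229$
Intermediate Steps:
$G = -7$
$B = 49$ ($B = \left(\left(5 + 2\right) 1\right)^{2} = \left(7 \cdot 1\right)^{2} = 7^{2} = 49$)
$w{\left(y \right)} = 49 + y$ ($w{\left(y \right)} = y + 49 = 49 + y$)
$\left(3659 + 3152\right) \left(2611 + w{\left(-28 - G \right)}\right) = \left(3659 + 3152\right) \left(2611 + \left(49 - 21\right)\right) = 6811 \left(2611 + \left(49 + \left(-28 + 7\right)\right)\right) = 6811 \left(2611 + \left(49 - 21\right)\right) = 6811 \left(2611 + 28\right) = 6811 \cdot 2639 = 17974229$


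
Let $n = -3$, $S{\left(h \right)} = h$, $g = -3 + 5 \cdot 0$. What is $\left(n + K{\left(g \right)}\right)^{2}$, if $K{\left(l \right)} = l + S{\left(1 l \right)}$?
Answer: $81$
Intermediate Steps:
$g = -3$ ($g = -3 + 0 = -3$)
$K{\left(l \right)} = 2 l$ ($K{\left(l \right)} = l + 1 l = l + l = 2 l$)
$\left(n + K{\left(g \right)}\right)^{2} = \left(-3 + 2 \left(-3\right)\right)^{2} = \left(-3 - 6\right)^{2} = \left(-9\right)^{2} = 81$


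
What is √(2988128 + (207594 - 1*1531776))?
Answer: √1663946 ≈ 1289.9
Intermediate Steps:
√(2988128 + (207594 - 1*1531776)) = √(2988128 + (207594 - 1531776)) = √(2988128 - 1324182) = √1663946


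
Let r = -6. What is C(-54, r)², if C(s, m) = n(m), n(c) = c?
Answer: 36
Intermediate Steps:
C(s, m) = m
C(-54, r)² = (-6)² = 36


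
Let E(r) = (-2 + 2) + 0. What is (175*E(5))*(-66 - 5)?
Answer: 0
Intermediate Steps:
E(r) = 0 (E(r) = 0 + 0 = 0)
(175*E(5))*(-66 - 5) = (175*0)*(-66 - 5) = 0*(-71) = 0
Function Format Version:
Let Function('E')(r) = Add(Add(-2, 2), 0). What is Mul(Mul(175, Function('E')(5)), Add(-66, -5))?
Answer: 0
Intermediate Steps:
Function('E')(r) = 0 (Function('E')(r) = Add(0, 0) = 0)
Mul(Mul(175, Function('E')(5)), Add(-66, -5)) = Mul(Mul(175, 0), Add(-66, -5)) = Mul(0, -71) = 0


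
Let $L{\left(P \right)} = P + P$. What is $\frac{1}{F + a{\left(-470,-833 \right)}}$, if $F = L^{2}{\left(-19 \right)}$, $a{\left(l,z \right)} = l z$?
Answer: $\frac{1}{392954} \approx 2.5448 \cdot 10^{-6}$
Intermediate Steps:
$L{\left(P \right)} = 2 P$
$F = 1444$ ($F = \left(2 \left(-19\right)\right)^{2} = \left(-38\right)^{2} = 1444$)
$\frac{1}{F + a{\left(-470,-833 \right)}} = \frac{1}{1444 - -391510} = \frac{1}{1444 + 391510} = \frac{1}{392954}$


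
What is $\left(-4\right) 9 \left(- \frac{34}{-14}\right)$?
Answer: $- \frac{612}{7} \approx -87.429$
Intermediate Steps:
$\left(-4\right) 9 \left(- \frac{34}{-14}\right) = - 36 \left(\left(-34\right) \left(- \frac{1}{14}\right)\right) = \left(-36\right) \frac{17}{7} = - \frac{612}{7}$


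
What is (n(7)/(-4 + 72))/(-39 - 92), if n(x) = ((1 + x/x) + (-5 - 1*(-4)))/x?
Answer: -1/62356 ≈ -1.6037e-5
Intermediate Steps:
n(x) = 1/x (n(x) = ((1 + 1) + (-5 + 4))/x = (2 - 1)/x = 1/x)
(n(7)/(-4 + 72))/(-39 - 92) = (1/((-4 + 72)*7))/(-39 - 92) = ((⅐)/68)/(-131) = ((1/68)*(⅐))*(-1/131) = (1/476)*(-1/131) = -1/62356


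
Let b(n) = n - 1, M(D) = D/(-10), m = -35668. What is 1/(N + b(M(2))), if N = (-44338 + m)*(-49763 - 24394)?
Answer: 5/29665024704 ≈ 1.6855e-10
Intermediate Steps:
M(D) = -D/10 (M(D) = D*(-⅒) = -D/10)
b(n) = -1 + n
N = 5933004942 (N = (-44338 - 35668)*(-49763 - 24394) = -80006*(-74157) = 5933004942)
1/(N + b(M(2))) = 1/(5933004942 + (-1 - ⅒*2)) = 1/(5933004942 + (-1 - ⅕)) = 1/(5933004942 - 6/5) = 1/(29665024704/5) = 5/29665024704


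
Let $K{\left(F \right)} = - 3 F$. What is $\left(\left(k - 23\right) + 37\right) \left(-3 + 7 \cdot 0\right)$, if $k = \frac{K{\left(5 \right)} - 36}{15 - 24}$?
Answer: $-59$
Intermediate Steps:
$k = \frac{17}{3}$ ($k = \frac{\left(-3\right) 5 - 36}{15 - 24} = \frac{-15 - 36}{-9} = \left(-51\right) \left(- \frac{1}{9}\right) = \frac{17}{3} \approx 5.6667$)
$\left(\left(k - 23\right) + 37\right) \left(-3 + 7 \cdot 0\right) = \left(\left(\frac{17}{3} - 23\right) + 37\right) \left(-3 + 7 \cdot 0\right) = \left(\left(\frac{17}{3} - 23\right) + 37\right) \left(-3 + 0\right) = \left(- \frac{52}{3} + 37\right) \left(-3\right) = \frac{59}{3} \left(-3\right) = -59$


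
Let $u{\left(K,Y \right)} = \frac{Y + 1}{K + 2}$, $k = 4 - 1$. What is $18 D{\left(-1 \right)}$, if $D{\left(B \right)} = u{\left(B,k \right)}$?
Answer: $72$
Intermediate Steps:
$k = 3$ ($k = 4 - 1 = 3$)
$u{\left(K,Y \right)} = \frac{1 + Y}{2 + K}$
$D{\left(B \right)} = \frac{4}{2 + B}$ ($D{\left(B \right)} = \frac{1 + 3}{2 + B} = \frac{1}{2 + B} 4 = \frac{4}{2 + B}$)
$18 D{\left(-1 \right)} = 18 \frac{4}{2 - 1} = 18 \cdot \frac{4}{1} = 18 \cdot 4 \cdot 1 = 18 \cdot 4 = 72$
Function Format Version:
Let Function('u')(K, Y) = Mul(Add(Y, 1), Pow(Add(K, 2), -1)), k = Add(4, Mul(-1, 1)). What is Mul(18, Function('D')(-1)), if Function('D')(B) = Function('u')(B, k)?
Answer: 72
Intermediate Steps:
k = 3 (k = Add(4, -1) = 3)
Function('u')(K, Y) = Mul(Pow(Add(2, K), -1), Add(1, Y)) (Function('u')(K, Y) = Mul(Add(1, Y), Pow(Add(2, K), -1)) = Mul(Pow(Add(2, K), -1), Add(1, Y)))
Function('D')(B) = Mul(4, Pow(Add(2, B), -1)) (Function('D')(B) = Mul(Pow(Add(2, B), -1), Add(1, 3)) = Mul(Pow(Add(2, B), -1), 4) = Mul(4, Pow(Add(2, B), -1)))
Mul(18, Function('D')(-1)) = Mul(18, Mul(4, Pow(Add(2, -1), -1))) = Mul(18, Mul(4, Pow(1, -1))) = Mul(18, Mul(4, 1)) = Mul(18, 4) = 72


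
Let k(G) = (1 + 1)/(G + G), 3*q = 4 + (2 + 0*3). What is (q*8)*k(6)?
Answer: 8/3 ≈ 2.6667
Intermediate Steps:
q = 2 (q = (4 + (2 + 0*3))/3 = (4 + (2 + 0))/3 = (4 + 2)/3 = (⅓)*6 = 2)
k(G) = 1/G (k(G) = 2/((2*G)) = 2*(1/(2*G)) = 1/G)
(q*8)*k(6) = (2*8)/6 = 16*(⅙) = 8/3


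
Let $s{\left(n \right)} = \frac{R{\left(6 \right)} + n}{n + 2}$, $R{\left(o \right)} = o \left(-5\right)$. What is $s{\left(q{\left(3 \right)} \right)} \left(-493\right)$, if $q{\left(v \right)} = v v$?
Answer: $\frac{10353}{11} \approx 941.18$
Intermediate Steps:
$R{\left(o \right)} = - 5 o$
$q{\left(v \right)} = v^{2}$
$s{\left(n \right)} = \frac{-30 + n}{2 + n}$ ($s{\left(n \right)} = \frac{\left(-5\right) 6 + n}{n + 2} = \frac{-30 + n}{2 + n}$)
$s{\left(q{\left(3 \right)} \right)} \left(-493\right) = \frac{-30 + 3^{2}}{2 + 3^{2}} \left(-493\right) = \frac{-30 + 9}{2 + 9} \left(-493\right) = \frac{1}{11} \left(-21\right) \left(-493\right) = \left(- \frac{21}{11}\right) \left(-493\right) = \frac{10353}{11}$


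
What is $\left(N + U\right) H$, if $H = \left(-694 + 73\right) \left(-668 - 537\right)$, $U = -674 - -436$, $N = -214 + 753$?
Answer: $225239805$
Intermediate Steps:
$N = 539$
$U = -238$ ($U = -674 + 436 = -238$)
$H = 748305$ ($H = \left(-621\right) \left(-1205\right) = 748305$)
$\left(N + U\right) H = \left(539 - 238\right) 748305 = 301 \cdot 748305 = 225239805$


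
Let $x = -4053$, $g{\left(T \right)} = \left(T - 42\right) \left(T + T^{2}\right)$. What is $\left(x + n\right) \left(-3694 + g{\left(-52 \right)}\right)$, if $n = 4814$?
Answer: $-192519302$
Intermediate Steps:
$g{\left(T \right)} = \left(-42 + T\right) \left(T + T^{2}\right)$
$\left(x + n\right) \left(-3694 + g{\left(-52 \right)}\right) = \left(-4053 + 4814\right) \left(-3694 - 52 \left(-42 + \left(-52\right)^{2} - -2132\right)\right) = 761 \left(-3694 - 52 \left(-42 + 2704 + 2132\right)\right) = 761 \left(-3694 - 249288\right) = 761 \left(-252982\right) = -192519302$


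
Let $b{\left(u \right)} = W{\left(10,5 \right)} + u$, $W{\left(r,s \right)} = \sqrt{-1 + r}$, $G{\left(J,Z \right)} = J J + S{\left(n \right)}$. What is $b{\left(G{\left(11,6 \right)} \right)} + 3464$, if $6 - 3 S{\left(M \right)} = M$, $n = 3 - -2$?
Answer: $\frac{10765}{3} \approx 3588.3$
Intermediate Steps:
$n = 5$ ($n = 3 + 2 = 5$)
$S{\left(M \right)} = 2 - \frac{M}{3}$
$G{\left(J,Z \right)} = \frac{1}{3} + J^{2}$ ($G{\left(J,Z \right)} = J J + \left(2 - \frac{5}{3}\right) = J^{2} + \left(2 - \frac{5}{3}\right) = J^{2} + \frac{1}{3} = \frac{1}{3} + J^{2}$)
$b{\left(u \right)} = 3 + u$ ($b{\left(u \right)} = \sqrt{-1 + 10} + u = \sqrt{9} + u = 3 + u$)
$b{\left(G{\left(11,6 \right)} \right)} + 3464 = \left(3 + \left(\frac{1}{3} + 11^{2}\right)\right) + 3464 = \left(3 + \left(\frac{1}{3} + 121\right)\right) + 3464 = \left(3 + \frac{364}{3}\right) + 3464 = \frac{373}{3} + 3464 = \frac{10765}{3}$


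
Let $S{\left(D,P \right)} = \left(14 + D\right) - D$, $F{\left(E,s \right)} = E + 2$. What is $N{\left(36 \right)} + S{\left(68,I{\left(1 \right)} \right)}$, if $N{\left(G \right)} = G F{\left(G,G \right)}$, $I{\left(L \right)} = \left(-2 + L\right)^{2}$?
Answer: $1382$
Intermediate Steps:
$F{\left(E,s \right)} = 2 + E$
$S{\left(D,P \right)} = 14$
$N{\left(G \right)} = G \left(2 + G\right)$
$N{\left(36 \right)} + S{\left(68,I{\left(1 \right)} \right)} = 36 \left(2 + 36\right) + 14 = 36 \cdot 38 + 14 = 1368 + 14 = 1382$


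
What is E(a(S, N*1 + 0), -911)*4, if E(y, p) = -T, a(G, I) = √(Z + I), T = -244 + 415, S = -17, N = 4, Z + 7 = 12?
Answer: -684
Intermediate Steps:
Z = 5 (Z = -7 + 12 = 5)
T = 171
a(G, I) = √(5 + I)
E(y, p) = -171 (E(y, p) = -1*171 = -171)
E(a(S, N*1 + 0), -911)*4 = -171*4 = -684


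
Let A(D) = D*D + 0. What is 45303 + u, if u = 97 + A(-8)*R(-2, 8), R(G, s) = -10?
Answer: 44760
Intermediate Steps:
A(D) = D² (A(D) = D² + 0 = D²)
u = -543 (u = 97 + (-8)²*(-10) = 97 + 64*(-10) = 97 - 640 = -543)
45303 + u = 45303 - 543 = 44760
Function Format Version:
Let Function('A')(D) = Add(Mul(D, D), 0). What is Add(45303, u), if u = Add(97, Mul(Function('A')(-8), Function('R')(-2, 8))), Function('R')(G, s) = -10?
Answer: 44760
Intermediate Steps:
Function('A')(D) = Pow(D, 2) (Function('A')(D) = Add(Pow(D, 2), 0) = Pow(D, 2))
u = -543 (u = Add(97, Mul(Pow(-8, 2), -10)) = Add(97, Mul(64, -10)) = Add(97, -640) = -543)
Add(45303, u) = Add(45303, -543) = 44760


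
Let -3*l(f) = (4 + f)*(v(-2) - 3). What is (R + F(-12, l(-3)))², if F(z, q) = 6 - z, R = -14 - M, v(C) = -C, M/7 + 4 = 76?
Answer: 250000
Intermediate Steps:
M = 504 (M = -28 + 7*76 = -28 + 532 = 504)
l(f) = 4/3 + f/3 (l(f) = -(4 + f)*(-1*(-2) - 3)/3 = -(4 + f)*(2 - 3)/3 = -(4 + f)*(-1)/3 = -(-4 - f)/3 = 4/3 + f/3)
R = -518 (R = -14 - 1*504 = -14 - 504 = -518)
(R + F(-12, l(-3)))² = (-518 + (6 - 1*(-12)))² = (-518 + (6 + 12))² = (-518 + 18)² = (-500)² = 250000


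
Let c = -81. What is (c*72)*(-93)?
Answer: 542376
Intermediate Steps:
(c*72)*(-93) = -81*72*(-93) = -5832*(-93) = 542376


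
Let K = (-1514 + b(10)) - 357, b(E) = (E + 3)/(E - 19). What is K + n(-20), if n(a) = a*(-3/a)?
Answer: -16879/9 ≈ -1875.4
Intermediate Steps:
b(E) = (3 + E)/(-19 + E)
n(a) = -3
K = -16852/9 (K = (-1514 + (3 + 10)/(-19 + 10)) - 357 = (-1514 + 13/(-9)) - 357 = (-1514 - ⅑*13) - 357 = (-1514 - 13/9) - 357 = -13639/9 - 357 = -16852/9 ≈ -1872.4)
K + n(-20) = -16852/9 - 3 = -16879/9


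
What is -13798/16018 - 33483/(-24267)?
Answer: 33582438/64784801 ≈ 0.51837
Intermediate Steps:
-13798/16018 - 33483/(-24267) = -13798*1/16018 - 33483*(-1/24267) = -6899/8009 + 11161/8089 = 33582438/64784801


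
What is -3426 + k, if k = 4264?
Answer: 838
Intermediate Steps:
-3426 + k = -3426 + 4264 = 838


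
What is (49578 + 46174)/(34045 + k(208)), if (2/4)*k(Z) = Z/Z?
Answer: 95752/34047 ≈ 2.8123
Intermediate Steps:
k(Z) = 2 (k(Z) = 2*(Z/Z) = 2*1 = 2)
(49578 + 46174)/(34045 + k(208)) = (49578 + 46174)/(34045 + 2) = 95752/34047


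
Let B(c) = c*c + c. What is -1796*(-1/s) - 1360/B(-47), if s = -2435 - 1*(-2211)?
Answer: -523449/60536 ≈ -8.6469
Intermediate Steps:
B(c) = c + c**2 (B(c) = c**2 + c = c + c**2)
s = -224 (s = -2435 + 2211 = -224)
-1796*(-1/s) - 1360/B(-47) = -1796/((-1*(-224))) - 1360*(-1/(47*(1 - 47))) = -1796/224 - 1360/((-47*(-46))) = -1796*1/224 - 1360/2162 = -449/56 - 1360*1/2162 = -449/56 - 680/1081 = -523449/60536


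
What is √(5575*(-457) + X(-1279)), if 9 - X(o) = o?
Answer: 3*I*√282943 ≈ 1595.8*I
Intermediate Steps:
X(o) = 9 - o
√(5575*(-457) + X(-1279)) = √(5575*(-457) + (9 - 1*(-1279))) = √(-2547775 + (9 + 1279)) = √(-2547775 + 1288) = √(-2546487) = 3*I*√282943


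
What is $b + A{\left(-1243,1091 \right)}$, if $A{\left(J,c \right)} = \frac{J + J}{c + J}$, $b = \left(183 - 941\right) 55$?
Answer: $- \frac{3167197}{76} \approx -41674.0$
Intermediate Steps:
$b = -41690$ ($b = \left(-758\right) 55 = -41690$)
$A{\left(J,c \right)} = \frac{2 J}{J + c}$
$b + A{\left(-1243,1091 \right)} = -41690 + 2 \left(-1243\right) \frac{1}{-1243 + 1091} = -41690 + 2 \left(-1243\right) \frac{1}{-152} = -41690 + 2 \left(-1243\right) \left(- \frac{1}{152}\right) = -41690 + \frac{1243}{76} = - \frac{3167197}{76}$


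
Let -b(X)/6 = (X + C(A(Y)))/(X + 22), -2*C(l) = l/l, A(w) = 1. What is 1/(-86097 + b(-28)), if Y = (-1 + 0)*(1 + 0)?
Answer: -2/172251 ≈ -1.1611e-5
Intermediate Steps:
Y = -1 (Y = -1*1 = -1)
C(l) = -1/2 (C(l) = -l/(2*l) = -1/2*1 = -1/2)
b(X) = -6*(-1/2 + X)/(22 + X) (b(X) = -6*(X - 1/2)/(X + 22) = -6*(-1/2 + X)/(22 + X))
1/(-86097 + b(-28)) = 1/(-86097 + 3*(1 - 2*(-28))/(22 - 28)) = 1/(-86097 + 3*(1 + 56)/(-6)) = 1/(-86097 + 3*(-1/6)*57) = 1/(-86097 - 57/2) = 1/(-172251/2) = -2/172251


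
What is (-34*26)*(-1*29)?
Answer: 25636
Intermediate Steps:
(-34*26)*(-1*29) = -884*(-29) = 25636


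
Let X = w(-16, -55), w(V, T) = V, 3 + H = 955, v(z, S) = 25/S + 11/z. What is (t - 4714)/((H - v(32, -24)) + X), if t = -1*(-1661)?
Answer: -293088/89923 ≈ -3.2593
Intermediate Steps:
v(z, S) = 11/z + 25/S
H = 952 (H = -3 + 955 = 952)
X = -16
t = 1661
(t - 4714)/((H - v(32, -24)) + X) = (1661 - 4714)/((952 - (11/32 + 25/(-24))) - 16) = -3053/((952 - (11*(1/32) + 25*(-1/24))) - 16) = -3053/((952 - (11/32 - 25/24)) - 16) = -3053/((952 - 1*(-67/96)) - 16) = -3053/((952 + 67/96) - 16) = -3053/(91459/96 - 16) = -3053/89923/96 = -3053*96/89923 = -293088/89923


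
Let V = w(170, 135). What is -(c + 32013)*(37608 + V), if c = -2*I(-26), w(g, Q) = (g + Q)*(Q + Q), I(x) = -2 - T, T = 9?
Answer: -3842854530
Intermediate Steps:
I(x) = -11 (I(x) = -2 - 1*9 = -2 - 9 = -11)
w(g, Q) = 2*Q*(Q + g) (w(g, Q) = (Q + g)*(2*Q) = 2*Q*(Q + g))
c = 22 (c = -2*(-11) = 22)
V = 82350 (V = 2*135*(135 + 170) = 2*135*305 = 82350)
-(c + 32013)*(37608 + V) = -(22 + 32013)*(37608 + 82350) = -32035*119958 = -1*3842854530 = -3842854530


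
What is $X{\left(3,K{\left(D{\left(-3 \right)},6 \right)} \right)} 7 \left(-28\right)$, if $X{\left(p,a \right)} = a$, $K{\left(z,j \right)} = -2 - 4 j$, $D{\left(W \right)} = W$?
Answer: $5096$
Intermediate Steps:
$K{\left(z,j \right)} = -2 - 4 j$
$X{\left(3,K{\left(D{\left(-3 \right)},6 \right)} \right)} 7 \left(-28\right) = \left(-2 - 24\right) 7 \left(-28\right) = \left(-26\right) 7 \left(-28\right) = \left(-182\right) \left(-28\right) = 5096$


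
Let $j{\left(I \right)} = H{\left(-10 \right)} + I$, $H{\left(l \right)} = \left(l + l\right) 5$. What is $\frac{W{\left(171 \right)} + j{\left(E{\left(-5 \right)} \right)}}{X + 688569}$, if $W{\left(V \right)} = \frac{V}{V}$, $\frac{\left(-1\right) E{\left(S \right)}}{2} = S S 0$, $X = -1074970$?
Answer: $\frac{99}{386401} \approx 0.00025621$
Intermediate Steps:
$H{\left(l \right)} = 10 l$ ($H{\left(l \right)} = 2 l 5 = 10 l$)
$E{\left(S \right)} = 0$ ($E{\left(S \right)} = - 2 S S 0 = - 2 S^{2} \cdot 0 = \left(-2\right) 0 = 0$)
$W{\left(V \right)} = 1$
$j{\left(I \right)} = -100 + I$ ($j{\left(I \right)} = 10 \left(-10\right) + I = -100 + I$)
$\frac{W{\left(171 \right)} + j{\left(E{\left(-5 \right)} \right)}}{X + 688569} = \frac{1 + \left(-100 + 0\right)}{-1074970 + 688569} = \frac{1 - 100}{-386401} = \left(-99\right) \left(- \frac{1}{386401}\right) = \frac{99}{386401}$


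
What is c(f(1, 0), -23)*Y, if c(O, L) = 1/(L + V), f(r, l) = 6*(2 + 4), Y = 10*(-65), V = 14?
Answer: 650/9 ≈ 72.222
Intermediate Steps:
Y = -650
f(r, l) = 36 (f(r, l) = 6*6 = 36)
c(O, L) = 1/(14 + L) (c(O, L) = 1/(L + 14) = 1/(14 + L))
c(f(1, 0), -23)*Y = -650/(14 - 23) = -650/(-9) = -1/9*(-650) = 650/9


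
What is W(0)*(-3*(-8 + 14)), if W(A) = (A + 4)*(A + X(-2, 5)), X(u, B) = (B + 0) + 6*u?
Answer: 504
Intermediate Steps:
X(u, B) = B + 6*u
W(A) = (-7 + A)*(4 + A) (W(A) = (A + 4)*(A + (5 + 6*(-2))) = (4 + A)*(A + (5 - 12)) = (4 + A)*(A - 7) = (4 + A)*(-7 + A) = (-7 + A)*(4 + A))
W(0)*(-3*(-8 + 14)) = (-28 + 0**2 - 3*0)*(-3*(-8 + 14)) = (-28 + 0 + 0)*(-3*6) = -28*(-18) = 504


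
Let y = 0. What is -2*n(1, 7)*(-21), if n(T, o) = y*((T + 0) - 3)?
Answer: 0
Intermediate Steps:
n(T, o) = 0 (n(T, o) = 0*((T + 0) - 3) = 0*(T - 3) = 0*(-3 + T) = 0)
-2*n(1, 7)*(-21) = -2*0*(-21) = 0*(-21) = 0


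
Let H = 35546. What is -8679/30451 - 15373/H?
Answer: -776626957/1082411246 ≈ -0.71750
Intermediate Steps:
-8679/30451 - 15373/H = -8679/30451 - 15373/35546 = -776626957/1082411246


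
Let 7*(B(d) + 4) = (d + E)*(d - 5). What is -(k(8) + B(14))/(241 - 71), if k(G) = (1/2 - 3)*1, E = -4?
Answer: -89/2380 ≈ -0.037395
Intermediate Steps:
B(d) = -4 + (-5 + d)*(-4 + d)/7 (B(d) = -4 + ((d - 4)*(d - 5))/7 = -4 + ((-4 + d)*(-5 + d))/7 = -4 + ((-5 + d)*(-4 + d))/7 = -4 + (-5 + d)*(-4 + d)/7)
k(G) = -5/2 (k(G) = (½ - 3)*1 = -5/2*1 = -5/2)
-(k(8) + B(14))/(241 - 71) = -(-5/2 + (-8/7 - 9/7*14 + (⅐)*14²))/(241 - 71) = -(-5/2 + (-8/7 - 18 + (⅐)*196))/170 = -(-5/2 + (-8/7 - 18 + 28))/170 = -(-5/2 + 62/7)/170 = -89/(14*170) = -1*89/2380 = -89/2380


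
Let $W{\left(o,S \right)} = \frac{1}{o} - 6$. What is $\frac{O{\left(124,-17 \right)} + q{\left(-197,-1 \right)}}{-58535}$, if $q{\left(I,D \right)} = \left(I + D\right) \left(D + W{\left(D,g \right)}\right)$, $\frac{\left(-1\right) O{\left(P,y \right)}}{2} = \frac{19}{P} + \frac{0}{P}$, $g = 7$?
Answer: $- \frac{98189}{3629170} \approx -0.027056$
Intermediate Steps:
$W{\left(o,S \right)} = -6 + \frac{1}{o}$
$O{\left(P,y \right)} = - \frac{38}{P}$ ($O{\left(P,y \right)} = - 2 \left(\frac{19}{P} + \frac{0}{P}\right) = - 2 \left(\frac{19}{P} + 0\right) = - 2 \frac{19}{P} = - \frac{38}{P}$)
$q{\left(I,D \right)} = \left(D + I\right) \left(-6 + D + \frac{1}{D}\right)$ ($q{\left(I,D \right)} = \left(I + D\right) \left(D - \left(6 - \frac{1}{D}\right)\right) = \left(D + I\right) \left(-6 + D + \frac{1}{D}\right)$)
$\frac{O{\left(124,-17 \right)} + q{\left(-197,-1 \right)}}{-58535} = \frac{- \frac{38}{124} - \left(-1386 - 1 - 197\right)}{-58535} = \left(\left(-38\right) \frac{1}{124} + \left(1 + 1 + 6 + 1182 + 197 - -197\right)\right) \left(- \frac{1}{58535}\right) = \left(- \frac{19}{62} + \left(1 + 1 + 6 + 1182 + 197 + 197\right)\right) \left(- \frac{1}{58535}\right) = \left(- \frac{19}{62} + 1584\right) \left(- \frac{1}{58535}\right) = \frac{98189}{62} \left(- \frac{1}{58535}\right) = - \frac{98189}{3629170}$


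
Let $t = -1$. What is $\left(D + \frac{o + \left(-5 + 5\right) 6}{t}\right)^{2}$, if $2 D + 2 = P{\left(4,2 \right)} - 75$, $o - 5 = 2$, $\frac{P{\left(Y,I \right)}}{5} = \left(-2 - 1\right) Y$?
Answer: $\frac{22801}{4} \approx 5700.3$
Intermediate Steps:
$P{\left(Y,I \right)} = - 15 Y$ ($P{\left(Y,I \right)} = 5 \left(-2 - 1\right) Y = 5 \left(- 3 Y\right) = - 15 Y$)
$o = 7$ ($o = 5 + 2 = 7$)
$D = - \frac{137}{2}$ ($D = -1 + \frac{\left(-15\right) 4 - 75}{2} = -1 + \frac{-60 - 75}{2} = -1 + \frac{1}{2} \left(-135\right) = -1 - \frac{135}{2} = - \frac{137}{2} \approx -68.5$)
$\left(D + \frac{o + \left(-5 + 5\right) 6}{t}\right)^{2} = \left(- \frac{137}{2} + \frac{7 + \left(-5 + 5\right) 6}{-1}\right)^{2} = \left(- \frac{137}{2} - \left(7 + 0 \cdot 6\right)\right)^{2} = \left(- \frac{137}{2} - \left(7 + 0\right)\right)^{2} = \left(- \frac{137}{2} - 7\right)^{2} = \left(- \frac{151}{2}\right)^{2} = \frac{22801}{4}$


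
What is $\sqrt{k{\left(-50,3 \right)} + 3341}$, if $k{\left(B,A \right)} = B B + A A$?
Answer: $15 \sqrt{26} \approx 76.485$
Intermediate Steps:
$k{\left(B,A \right)} = A^{2} + B^{2}$ ($k{\left(B,A \right)} = B^{2} + A^{2} = A^{2} + B^{2}$)
$\sqrt{k{\left(-50,3 \right)} + 3341} = \sqrt{\left(3^{2} + \left(-50\right)^{2}\right) + 3341} = \sqrt{\left(9 + 2500\right) + 3341} = \sqrt{2509 + 3341} = \sqrt{5850} = 15 \sqrt{26}$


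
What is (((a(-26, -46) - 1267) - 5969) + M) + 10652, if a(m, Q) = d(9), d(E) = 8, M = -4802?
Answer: -1378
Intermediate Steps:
a(m, Q) = 8
(((a(-26, -46) - 1267) - 5969) + M) + 10652 = (((8 - 1267) - 5969) - 4802) + 10652 = ((-1259 - 5969) - 4802) + 10652 = (-7228 - 4802) + 10652 = -12030 + 10652 = -1378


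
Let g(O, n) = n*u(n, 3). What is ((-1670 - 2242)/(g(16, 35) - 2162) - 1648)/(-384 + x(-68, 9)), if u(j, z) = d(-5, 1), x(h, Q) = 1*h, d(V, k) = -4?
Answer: 473723/130063 ≈ 3.6423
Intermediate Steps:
x(h, Q) = h
u(j, z) = -4
g(O, n) = -4*n (g(O, n) = n*(-4) = -4*n)
((-1670 - 2242)/(g(16, 35) - 2162) - 1648)/(-384 + x(-68, 9)) = ((-1670 - 2242)/(-4*35 - 2162) - 1648)/(-384 - 68) = (-3912/(-140 - 2162) - 1648)/(-452) = (-3912/(-2302) - 1648)*(-1/452) = (-3912*(-1/2302) - 1648)*(-1/452) = (1956/1151 - 1648)*(-1/452) = -1894892/1151*(-1/452) = 473723/130063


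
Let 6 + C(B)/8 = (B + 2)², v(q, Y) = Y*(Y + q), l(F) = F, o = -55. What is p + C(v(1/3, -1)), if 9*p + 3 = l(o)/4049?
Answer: 103906/12147 ≈ 8.5540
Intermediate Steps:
p = -12202/36441 (p = -⅓ + (-55/4049)/9 = -⅓ + (-55*1/4049)/9 = -⅓ + (⅑)*(-55/4049) = -⅓ - 55/36441 = -12202/36441 ≈ -0.33484)
C(B) = -48 + 8*(2 + B)² (C(B) = -48 + 8*(B + 2)² = -48 + 8*(2 + B)²)
p + C(v(1/3, -1)) = -12202/36441 + (-48 + 8*(2 - (-1 + 1/3))²) = -12202/36441 + (-48 + 8*(2 - (-1 + ⅓))²) = -12202/36441 + (-48 + 8*(2 - 1*(-⅔))²) = -12202/36441 + (-48 + 8*(2 + ⅔)²) = -12202/36441 + (-48 + 8*(8/3)²) = -12202/36441 + (-48 + 8*(64/9)) = -12202/36441 + (-48 + 512/9) = -12202/36441 + 80/9 = 103906/12147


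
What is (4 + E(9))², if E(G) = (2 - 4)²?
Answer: 64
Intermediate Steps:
E(G) = 4 (E(G) = (-2)² = 4)
(4 + E(9))² = (4 + 4)² = 8² = 64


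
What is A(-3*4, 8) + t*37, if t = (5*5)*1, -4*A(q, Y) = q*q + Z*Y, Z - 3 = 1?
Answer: 881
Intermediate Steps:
Z = 4 (Z = 3 + 1 = 4)
A(q, Y) = -Y - q²/4 (A(q, Y) = -(q*q + 4*Y)/4 = -(q² + 4*Y)/4 = -Y - q²/4)
t = 25 (t = 25*1 = 25)
A(-3*4, 8) + t*37 = (-1*8 - (-3*4)²/4) + 25*37 = (-8 - ¼*(-12)²) + 925 = (-8 - ¼*144) + 925 = (-8 - 36) + 925 = -44 + 925 = 881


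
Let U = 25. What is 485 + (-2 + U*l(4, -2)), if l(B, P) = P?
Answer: 433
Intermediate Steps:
485 + (-2 + U*l(4, -2)) = 485 + (-2 + 25*(-2)) = 485 + (-2 - 50) = 485 - 52 = 433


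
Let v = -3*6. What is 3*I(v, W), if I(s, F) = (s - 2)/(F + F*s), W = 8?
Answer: 15/34 ≈ 0.44118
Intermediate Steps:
v = -18
I(s, F) = (-2 + s)/(F + F*s)
3*I(v, W) = 3*((-2 - 18)/(8*(1 - 18))) = 3*((1/8)*(-20)/(-17)) = 3*((1/8)*(-1/17)*(-20)) = 3*(5/34) = 15/34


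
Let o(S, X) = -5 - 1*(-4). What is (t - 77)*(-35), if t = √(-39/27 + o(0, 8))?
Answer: 2695 - 35*I*√22/3 ≈ 2695.0 - 54.721*I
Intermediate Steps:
o(S, X) = -1 (o(S, X) = -5 + 4 = -1)
t = I*√22/3 (t = √(-39/27 - 1) = √(-39*1/27 - 1) = √(-13/9 - 1) = √(-22/9) = I*√22/3 ≈ 1.5635*I)
(t - 77)*(-35) = (I*√22/3 - 77)*(-35) = (-77 + I*√22/3)*(-35) = 2695 - 35*I*√22/3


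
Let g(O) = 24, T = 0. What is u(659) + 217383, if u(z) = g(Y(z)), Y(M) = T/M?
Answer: 217407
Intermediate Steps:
Y(M) = 0 (Y(M) = 0/M = 0)
u(z) = 24
u(659) + 217383 = 24 + 217383 = 217407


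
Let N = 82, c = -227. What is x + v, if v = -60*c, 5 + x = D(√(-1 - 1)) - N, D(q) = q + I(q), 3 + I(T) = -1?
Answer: 13529 + I*√2 ≈ 13529.0 + 1.4142*I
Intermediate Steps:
I(T) = -4 (I(T) = -3 - 1 = -4)
D(q) = -4 + q (D(q) = q - 4 = -4 + q)
x = -91 + I*√2 (x = -5 + ((-4 + √(-1 - 1)) - 1*82) = -5 + ((-4 + √(-2)) - 82) = -5 + ((-4 + I*√2) - 82) = -5 + (-86 + I*√2) = -91 + I*√2 ≈ -91.0 + 1.4142*I)
v = 13620 (v = -60*(-227) = 13620)
x + v = (-91 + I*√2) + 13620 = 13529 + I*√2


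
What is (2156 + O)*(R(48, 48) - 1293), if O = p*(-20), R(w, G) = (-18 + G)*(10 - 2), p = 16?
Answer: -1933308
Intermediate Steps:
R(w, G) = -144 + 8*G (R(w, G) = (-18 + G)*8 = -144 + 8*G)
O = -320 (O = 16*(-20) = -320)
(2156 + O)*(R(48, 48) - 1293) = (2156 - 320)*((-144 + 8*48) - 1293) = 1836*((-144 + 384) - 1293) = 1836*(240 - 1293) = 1836*(-1053) = -1933308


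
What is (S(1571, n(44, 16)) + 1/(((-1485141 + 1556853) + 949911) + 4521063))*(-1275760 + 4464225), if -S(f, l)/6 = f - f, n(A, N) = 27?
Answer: 3188465/5542686 ≈ 0.57526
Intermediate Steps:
S(f, l) = 0 (S(f, l) = -6*(f - f) = -6*0 = 0)
(S(1571, n(44, 16)) + 1/(((-1485141 + 1556853) + 949911) + 4521063))*(-1275760 + 4464225) = (0 + 1/(((-1485141 + 1556853) + 949911) + 4521063))*(-1275760 + 4464225) = (0 + 1/((71712 + 949911) + 4521063))*3188465 = (0 + 1/(1021623 + 4521063))*3188465 = (0 + 1/5542686)*3188465 = (1/5542686)*3188465 = 3188465/5542686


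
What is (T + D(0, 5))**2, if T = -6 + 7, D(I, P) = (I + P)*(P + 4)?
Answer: 2116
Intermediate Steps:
D(I, P) = (4 + P)*(I + P) (D(I, P) = (I + P)*(4 + P) = (4 + P)*(I + P))
T = 1
(T + D(0, 5))**2 = (1 + (5**2 + 4*0 + 4*5 + 0*5))**2 = (1 + (25 + 0 + 20 + 0))**2 = (1 + 45)**2 = 46**2 = 2116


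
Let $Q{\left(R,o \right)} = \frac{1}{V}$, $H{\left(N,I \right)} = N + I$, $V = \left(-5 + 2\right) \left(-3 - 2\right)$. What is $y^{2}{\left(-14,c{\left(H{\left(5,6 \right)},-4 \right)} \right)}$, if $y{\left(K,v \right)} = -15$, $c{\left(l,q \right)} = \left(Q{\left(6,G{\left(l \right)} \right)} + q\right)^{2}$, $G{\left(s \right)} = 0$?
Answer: $225$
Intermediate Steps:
$V = 15$ ($V = \left(-3\right) \left(-5\right) = 15$)
$H{\left(N,I \right)} = I + N$
$Q{\left(R,o \right)} = \frac{1}{15}$
$c{\left(l,q \right)} = \left(\frac{1}{15} + q\right)^{2}$
$y^{2}{\left(-14,c{\left(H{\left(5,6 \right)},-4 \right)} \right)} = \left(-15\right)^{2} = 225$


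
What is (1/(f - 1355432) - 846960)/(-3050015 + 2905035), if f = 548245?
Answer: 683655101521/117025971260 ≈ 5.8419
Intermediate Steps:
(1/(f - 1355432) - 846960)/(-3050015 + 2905035) = (1/(548245 - 1355432) - 846960)/(-3050015 + 2905035) = (1/(-807187) - 846960)/(-144980) = (-1/807187 - 846960)*(-1/144980) = -683655101521/807187*(-1/144980) = 683655101521/117025971260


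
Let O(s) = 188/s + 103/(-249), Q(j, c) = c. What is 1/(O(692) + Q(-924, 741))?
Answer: 43077/31913941 ≈ 0.0013498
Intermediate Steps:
O(s) = -103/249 + 188/s (O(s) = 188/s + 103*(-1/249) = 188/s - 103/249 = -103/249 + 188/s)
1/(O(692) + Q(-924, 741)) = 1/((-103/249 + 188/692) + 741) = 1/((-103/249 + 188*(1/692)) + 741) = 1/((-103/249 + 47/173) + 741) = 1/(-6116/43077 + 741) = 1/(31913941/43077) = 43077/31913941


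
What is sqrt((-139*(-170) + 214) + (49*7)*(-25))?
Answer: sqrt(15269) ≈ 123.57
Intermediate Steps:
sqrt((-139*(-170) + 214) + (49*7)*(-25)) = sqrt((23630 + 214) + 343*(-25)) = sqrt(23844 - 8575) = sqrt(15269)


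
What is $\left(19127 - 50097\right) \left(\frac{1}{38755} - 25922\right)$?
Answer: $\frac{6222536433146}{7751} \approx 8.028 \cdot 10^{8}$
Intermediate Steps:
$\left(19127 - 50097\right) \left(\frac{1}{38755} - 25922\right) = - 30970 \left(\frac{1}{38755} - 25922\right) = \left(-30970\right) \left(- \frac{1004607109}{38755}\right) = \frac{6222536433146}{7751}$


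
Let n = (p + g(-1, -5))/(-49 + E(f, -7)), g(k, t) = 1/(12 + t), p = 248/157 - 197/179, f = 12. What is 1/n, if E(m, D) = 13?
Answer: -1770489/30586 ≈ -57.886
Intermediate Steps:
p = 13463/28103 (p = 248*(1/157) - 197*1/179 = 248/157 - 197/179 = 13463/28103 ≈ 0.47906)
n = -30586/1770489 (n = (13463/28103 + 1/(12 - 5))/(-49 + 13) = (13463/28103 + 1/7)/(-36) = (13463/28103 + ⅐)*(-1/36) = (122344/196721)*(-1/36) = -30586/1770489 ≈ -0.017275)
1/n = 1/(-30586/1770489) = -1770489/30586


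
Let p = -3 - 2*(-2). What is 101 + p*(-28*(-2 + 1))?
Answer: 129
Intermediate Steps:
p = 1 (p = -3 + 4 = 1)
101 + p*(-28*(-2 + 1)) = 101 + 1*(-28*(-2 + 1)) = 101 + 1*(-28*(-1)) = 101 + 1*28 = 101 + 28 = 129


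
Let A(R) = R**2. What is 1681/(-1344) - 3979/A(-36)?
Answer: -156799/36288 ≈ -4.3210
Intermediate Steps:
1681/(-1344) - 3979/A(-36) = 1681/(-1344) - 3979/((-36)**2) = 1681*(-1/1344) - 3979/1296 = -1681/1344 - 3979*1/1296 = -1681/1344 - 3979/1296 = -156799/36288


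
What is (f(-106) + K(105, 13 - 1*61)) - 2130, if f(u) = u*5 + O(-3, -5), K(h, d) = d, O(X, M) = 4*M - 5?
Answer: -2733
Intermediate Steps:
O(X, M) = -5 + 4*M
f(u) = -25 + 5*u (f(u) = u*5 + (-5 + 4*(-5)) = 5*u + (-5 - 20) = 5*u - 25 = -25 + 5*u)
(f(-106) + K(105, 13 - 1*61)) - 2130 = ((-25 + 5*(-106)) + (13 - 1*61)) - 2130 = ((-25 - 530) + (13 - 61)) - 2130 = (-555 - 48) - 2130 = -603 - 2130 = -2733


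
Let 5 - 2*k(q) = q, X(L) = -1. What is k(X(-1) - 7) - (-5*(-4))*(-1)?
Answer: 53/2 ≈ 26.500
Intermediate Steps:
k(q) = 5/2 - q/2
k(X(-1) - 7) - (-5*(-4))*(-1) = (5/2 - (-1 - 7)/2) - (-5*(-4))*(-1) = (5/2 - ½*(-8)) - 20*(-1) = (5/2 + 4) - 1*(-20) = 13/2 + 20 = 53/2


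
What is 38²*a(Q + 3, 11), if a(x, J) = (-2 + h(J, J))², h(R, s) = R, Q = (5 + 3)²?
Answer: 116964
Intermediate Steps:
Q = 64 (Q = 8² = 64)
a(x, J) = (-2 + J)²
38²*a(Q + 3, 11) = 38²*(-2 + 11)² = 1444*9² = 1444*81 = 116964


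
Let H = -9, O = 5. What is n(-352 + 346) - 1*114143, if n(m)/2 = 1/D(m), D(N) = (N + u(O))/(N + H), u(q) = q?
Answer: -114113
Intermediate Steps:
D(N) = (5 + N)/(-9 + N) (D(N) = (N + 5)/(N - 9) = (5 + N)/(-9 + N))
n(m) = 2*(-9 + m)/(5 + m) (n(m) = 2/(((5 + m)/(-9 + m))) = 2*((-9 + m)/(5 + m)) = 2*(-9 + m)/(5 + m))
n(-352 + 346) - 1*114143 = 2*(-9 + (-352 + 346))/(5 + (-352 + 346)) - 1*114143 = 2*(-9 - 6)/(5 - 6) - 114143 = 2*(-15)/(-1) - 114143 = 2*(-1)*(-15) - 114143 = 30 - 114143 = -114113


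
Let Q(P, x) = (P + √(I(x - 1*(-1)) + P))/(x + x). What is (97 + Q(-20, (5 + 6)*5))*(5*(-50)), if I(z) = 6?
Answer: -266250/11 - 25*I*√14/11 ≈ -24205.0 - 8.5038*I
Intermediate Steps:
Q(P, x) = (P + √(6 + P))/(2*x) (Q(P, x) = (P + √(6 + P))/(x + x) = (P + √(6 + P))/((2*x)) = (P + √(6 + P))*(1/(2*x)) = (P + √(6 + P))/(2*x))
(97 + Q(-20, (5 + 6)*5))*(5*(-50)) = (97 + (-20 + √(6 - 20))/(2*(((5 + 6)*5))))*(5*(-50)) = (97 + (-20 + √(-14))/(2*((11*5))))*(-250) = (97 + (½)*(-20 + I*√14)/55)*(-250) = (97 + (½)*(1/55)*(-20 + I*√14))*(-250) = (97 + (-2/11 + I*√14/110))*(-250) = (1065/11 + I*√14/110)*(-250) = -266250/11 - 25*I*√14/11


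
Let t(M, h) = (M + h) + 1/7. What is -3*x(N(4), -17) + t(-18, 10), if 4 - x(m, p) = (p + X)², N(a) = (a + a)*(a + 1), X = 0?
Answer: 5930/7 ≈ 847.14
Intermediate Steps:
N(a) = 2*a*(1 + a) (N(a) = (2*a)*(1 + a) = 2*a*(1 + a))
x(m, p) = 4 - p² (x(m, p) = 4 - (p + 0)² = 4 - p²)
t(M, h) = ⅐ + M + h (t(M, h) = (M + h) + ⅐ = ⅐ + M + h)
-3*x(N(4), -17) + t(-18, 10) = -3*(4 - 1*(-17)²) + (⅐ - 18 + 10) = -3*(4 - 1*289) - 55/7 = -3*(4 - 289) - 55/7 = -3*(-285) - 55/7 = 855 - 55/7 = 5930/7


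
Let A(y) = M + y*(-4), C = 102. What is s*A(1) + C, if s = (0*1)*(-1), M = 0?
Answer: 102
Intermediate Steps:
A(y) = -4*y (A(y) = 0 + y*(-4) = 0 - 4*y = -4*y)
s = 0 (s = 0*(-1) = 0)
s*A(1) + C = 0*(-4*1) + 102 = 0*(-4) + 102 = 0 + 102 = 102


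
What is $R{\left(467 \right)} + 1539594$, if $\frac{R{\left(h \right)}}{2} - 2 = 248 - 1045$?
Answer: $1538004$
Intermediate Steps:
$R{\left(h \right)} = -1590$ ($R{\left(h \right)} = 4 + 2 \left(248 - 1045\right) = 4 + 2 \left(-797\right) = 4 - 1594 = -1590$)
$R{\left(467 \right)} + 1539594 = -1590 + 1539594 = 1538004$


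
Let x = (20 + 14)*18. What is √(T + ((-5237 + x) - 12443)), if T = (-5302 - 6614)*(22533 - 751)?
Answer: 2*I*√64892845 ≈ 16111.0*I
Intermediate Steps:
x = 612 (x = 34*18 = 612)
T = -259554312 (T = -11916*21782 = -259554312)
√(T + ((-5237 + x) - 12443)) = √(-259554312 + ((-5237 + 612) - 12443)) = √(-259554312 + (-4625 - 12443)) = √(-259554312 - 17068) = √(-259571380) = 2*I*√64892845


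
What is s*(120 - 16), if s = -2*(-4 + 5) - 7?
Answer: -936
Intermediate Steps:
s = -9 (s = -2*1 - 7 = -2 - 7 = -9)
s*(120 - 16) = -9*(120 - 16) = -9*104 = -936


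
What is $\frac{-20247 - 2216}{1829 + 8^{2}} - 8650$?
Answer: $- \frac{16396913}{1893} \approx -8661.9$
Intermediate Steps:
$\frac{-20247 - 2216}{1829 + 8^{2}} - 8650 = - \frac{22463}{1829 + 64} - 8650 = - \frac{22463}{1893} - 8650 = - \frac{16396913}{1893}$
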